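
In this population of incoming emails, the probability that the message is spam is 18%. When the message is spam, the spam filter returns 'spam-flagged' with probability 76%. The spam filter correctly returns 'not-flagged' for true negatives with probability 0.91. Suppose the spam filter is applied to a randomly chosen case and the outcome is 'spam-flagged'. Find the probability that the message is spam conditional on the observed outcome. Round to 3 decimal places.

P(H | E) ≈ 0.650

Write H for 'the message is spam'. Prior odds H:¬H = 0.18/0.82 = 0.21951. For the 'spam-flagged' outcome, the likelihood ratio is 0.76/0.09 = 8.4444.
Posterior odds = 0.21951 × 8.4444 = 1.8537, so P(H|E) = 1.8537/(1+1.8537) = 0.650.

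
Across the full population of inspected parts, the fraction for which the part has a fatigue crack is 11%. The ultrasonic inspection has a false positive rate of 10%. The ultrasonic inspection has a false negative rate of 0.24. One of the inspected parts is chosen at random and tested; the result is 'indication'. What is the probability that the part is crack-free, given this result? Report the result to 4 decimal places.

Let H be the event that the part has a fatigue crack. P(H) = 0.11, so P(¬H) = 0.89. With E the 'indication' result, P(E|H) = 0.76 and P(E|¬H) = 0.1.
P(E) = 0.76·0.11 + 0.1·0.89 = 0.083600 + 0.089000 = 0.17260.
By Bayes' theorem, P(H|E) = 0.083600 / 0.17260 = 0.4844. Hence P(¬H|E) = 1 − 0.4844 = 0.5156.

P(¬H | E) ≈ 0.5156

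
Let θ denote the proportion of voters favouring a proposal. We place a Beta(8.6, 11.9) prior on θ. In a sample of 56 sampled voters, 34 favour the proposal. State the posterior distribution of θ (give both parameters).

Posterior: Beta(42.6, 33.9)

Observing 34 successes and 22 failures updates Beta(8.6, 11.9) by adding the success and failure counts to the two shape parameters: α = 8.6+34 = 42.6, β = 11.9+22 = 33.9.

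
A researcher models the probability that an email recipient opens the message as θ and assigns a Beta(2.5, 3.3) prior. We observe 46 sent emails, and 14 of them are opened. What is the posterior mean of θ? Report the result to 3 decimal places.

Posterior mean ≈ 0.319

The binomial likelihood is conjugate to the Beta prior: with 14 successes and 32 failures, the posterior is Beta(2.5+14, 3.3+32) = Beta(16.5, 35.3).
E[θ | data] = 16.5/(16.5+35.3) = 0.319.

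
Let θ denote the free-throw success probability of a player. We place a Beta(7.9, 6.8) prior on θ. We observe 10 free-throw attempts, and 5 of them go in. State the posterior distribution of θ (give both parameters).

The binomial likelihood is conjugate to the Beta prior: with 5 successes and 5 failures, the posterior is Beta(7.9+5, 6.8+5) = Beta(12.9, 11.8).

Posterior: Beta(12.9, 11.8)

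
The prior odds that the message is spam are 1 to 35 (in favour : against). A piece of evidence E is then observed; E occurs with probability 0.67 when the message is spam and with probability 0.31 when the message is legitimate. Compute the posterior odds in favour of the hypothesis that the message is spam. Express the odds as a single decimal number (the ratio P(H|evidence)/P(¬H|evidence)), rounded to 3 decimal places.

Prior odds = 1/35 = 0.028571.
Likelihood ratio for E = 0.67/0.31 = 2.1613.
Posterior odds = prior odds × LR = 0.061751.

Posterior odds ≈ 0.062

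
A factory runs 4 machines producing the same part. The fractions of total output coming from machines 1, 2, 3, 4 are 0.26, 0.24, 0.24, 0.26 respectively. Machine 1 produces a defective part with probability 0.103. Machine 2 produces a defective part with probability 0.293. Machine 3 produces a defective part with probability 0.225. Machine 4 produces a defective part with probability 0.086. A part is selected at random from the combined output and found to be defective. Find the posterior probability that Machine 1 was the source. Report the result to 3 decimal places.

Posterior probability ≈ 0.154

Tabulate prior·likelihood by source: [1] prior 0.26, lik 0.103, product 0.02678; [2] prior 0.24, lik 0.293, product 0.07032; [3] prior 0.24, lik 0.225, product 0.05400; [4] prior 0.26, lik 0.086, product 0.02236.
Normalizing constant = 0.17346; the posterior for Machine 1 is its product over the sum, 0.02678/0.17346 = 0.154.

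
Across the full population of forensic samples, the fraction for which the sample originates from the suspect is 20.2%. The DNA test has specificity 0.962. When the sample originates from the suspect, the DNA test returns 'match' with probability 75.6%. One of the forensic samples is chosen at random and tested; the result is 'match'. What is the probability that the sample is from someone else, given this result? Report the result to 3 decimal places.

P(¬H | E) ≈ 0.166

Write H for 'the sample originates from the suspect'. Prior odds H:¬H = 0.202/0.798 = 0.25313. For the 'match' outcome, the likelihood ratio is 0.756/0.038 = 19.895.
Posterior odds = 0.25313 × 19.895 = 5.0360, so P(H|E) = 5.0360/(1+5.0360) = 0.834. Then P(¬H|E) = 1 − 0.834 = 0.166.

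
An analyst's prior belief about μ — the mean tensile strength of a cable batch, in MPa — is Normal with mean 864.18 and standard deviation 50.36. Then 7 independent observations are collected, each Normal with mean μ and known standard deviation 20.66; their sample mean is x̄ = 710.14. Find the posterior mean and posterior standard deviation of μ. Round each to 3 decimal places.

Posterior mean ≈ 713.757; posterior SD ≈ 7.717

With known σ, the Normal prior is conjugate. Weight on the data is w = (n/σ²)/(n/σ² + 1/τ₀²) = 0.0163998/(0.0163998+0.00039430) = 0.97652.
Posterior mean = w·x̄ + (1−w)·μ₀ = 0.97652·710.14 + 0.023479·864.18 = 713.757. Posterior variance = 1/(0.0163998+0.00039430) = 59.5449, so SD = 7.717.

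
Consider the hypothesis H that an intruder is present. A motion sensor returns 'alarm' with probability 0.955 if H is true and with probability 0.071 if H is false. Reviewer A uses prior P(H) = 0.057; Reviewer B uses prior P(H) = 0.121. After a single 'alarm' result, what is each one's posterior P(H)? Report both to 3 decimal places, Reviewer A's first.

Reviewer A: 0.448; Reviewer B: 0.649

P('+'|H) = 0.955, P('+'|¬H) = 0.071.
Reviewer A: numerator 0.955·0.057 = 0.054435; evidence = 0.054435+0.071·0.943 = 0.12139; posterior = 0.448.
Reviewer B: numerator 0.955·0.121 = 0.11555; evidence = 0.11555+0.071·0.879 = 0.17796; posterior = 0.649.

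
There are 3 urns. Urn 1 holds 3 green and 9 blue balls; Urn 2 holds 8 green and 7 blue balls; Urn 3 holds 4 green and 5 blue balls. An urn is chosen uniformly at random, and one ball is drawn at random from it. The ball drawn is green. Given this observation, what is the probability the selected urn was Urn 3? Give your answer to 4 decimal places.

P(green|Urn 1) = 0.25; P(green|Urn 2) = 0.5333; P(green|Urn 3) = 0.4444.
Prior × likelihood for each source: 0.333333·0.25=0.08333, 0.333333·0.5333=0.1778, 0.333333·0.4444=0.1481. Summing gives P(green) = 0.40926.
P(Urn 3 | green) = 0.1481 / 0.40926 = 0.3620.

Posterior probability ≈ 0.3620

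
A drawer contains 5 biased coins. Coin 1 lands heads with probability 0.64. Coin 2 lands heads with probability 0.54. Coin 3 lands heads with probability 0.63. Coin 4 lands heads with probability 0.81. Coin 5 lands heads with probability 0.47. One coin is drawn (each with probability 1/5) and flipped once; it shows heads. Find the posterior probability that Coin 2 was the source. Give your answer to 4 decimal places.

P(heads|C1) = 0.64; P(heads|C2) = 0.54; P(heads|C3) = 0.63; P(heads|C4) = 0.81; P(heads|C5) = 0.47.
Prior × likelihood for each source: 0.2·0.64=0.1280, 0.2·0.54=0.1080, 0.2·0.63=0.1260, 0.2·0.81=0.1620, 0.2·0.47=0.09400. Summing gives P(heads) = 0.61800.
P(Coin 2 | heads) = 0.1080 / 0.61800 = 0.1748.

Posterior probability ≈ 0.1748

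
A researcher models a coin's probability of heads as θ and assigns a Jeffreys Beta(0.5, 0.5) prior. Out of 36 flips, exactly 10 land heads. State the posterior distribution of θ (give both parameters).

Posterior: Beta(10.5, 26.5)

The binomial likelihood is conjugate to the Beta prior: with 10 successes and 26 failures, the posterior is Beta(0.5+10, 0.5+26) = Beta(10.5, 26.5).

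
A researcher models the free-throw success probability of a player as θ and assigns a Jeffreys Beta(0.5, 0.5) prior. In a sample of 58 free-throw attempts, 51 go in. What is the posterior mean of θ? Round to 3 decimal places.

The binomial likelihood is conjugate to the Beta prior: with 51 successes and 7 failures, the posterior is Beta(0.5+51, 0.5+7) = Beta(51.5, 7.5).
Posterior mean = α/(α+β) = 51.5/59 = 0.873.

Posterior mean ≈ 0.873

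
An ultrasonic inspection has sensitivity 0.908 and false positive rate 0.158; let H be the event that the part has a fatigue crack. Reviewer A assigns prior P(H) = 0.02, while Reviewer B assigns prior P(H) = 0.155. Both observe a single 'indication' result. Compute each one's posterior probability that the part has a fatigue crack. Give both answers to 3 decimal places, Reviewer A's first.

The likelihood ratio for an 'indication' result is 0.908/0.158 = 5.7468.
Reviewer A: prior odds 0.02/0.98 = 0.020408; posterior odds 0.11728; posterior probability 0.105.
Reviewer B: prior odds 0.155/0.845 = 0.18343; posterior odds 1.0542; posterior probability 0.513.

Reviewer A: 0.105; Reviewer B: 0.513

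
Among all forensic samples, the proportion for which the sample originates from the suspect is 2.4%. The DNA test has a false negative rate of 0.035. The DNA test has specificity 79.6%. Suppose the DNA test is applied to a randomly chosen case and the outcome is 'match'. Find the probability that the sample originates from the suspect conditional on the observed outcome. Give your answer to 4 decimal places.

Let H be the event that the sample originates from the suspect. P(H) = 0.024, so P(¬H) = 0.976. With E the 'match' result, P(E|H) = 0.965 and P(E|¬H) = 0.204.
P(E) = 0.965·0.024 + 0.204·0.976 = 0.023160 + 0.19910 = 0.22226.
By Bayes' theorem, P(H|E) = 0.023160 / 0.22226 = 0.1042.

P(H | E) ≈ 0.1042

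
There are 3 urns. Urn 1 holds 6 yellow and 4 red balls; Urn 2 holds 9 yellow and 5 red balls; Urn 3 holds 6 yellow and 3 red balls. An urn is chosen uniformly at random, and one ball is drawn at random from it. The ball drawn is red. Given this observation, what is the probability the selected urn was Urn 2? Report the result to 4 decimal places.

Posterior probability ≈ 0.3275

P(red|Urn 1) = 0.4; P(red|Urn 2) = 0.3571; P(red|Urn 3) = 0.3333.
Prior × likelihood for each source: 0.333333·0.4=0.1333, 0.333333·0.3571=0.1190, 0.333333·0.3333=0.1111. Summing gives P(red) = 0.36349.
P(Urn 2 | red) = 0.1190 / 0.36349 = 0.3275.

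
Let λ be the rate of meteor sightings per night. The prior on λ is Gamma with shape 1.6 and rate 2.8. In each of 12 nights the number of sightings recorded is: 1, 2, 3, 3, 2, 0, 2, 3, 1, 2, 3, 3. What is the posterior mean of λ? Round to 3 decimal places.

The Poisson likelihood adds the total count to the shape and the number of exposure periods to the rate. Here ∑xᵢ = 25 and n = 12, so shape 1.6→26.6 and rate 2.8→14.8.
E[λ | data] = 26.6/14.8 = 1.797.

Posterior mean ≈ 1.797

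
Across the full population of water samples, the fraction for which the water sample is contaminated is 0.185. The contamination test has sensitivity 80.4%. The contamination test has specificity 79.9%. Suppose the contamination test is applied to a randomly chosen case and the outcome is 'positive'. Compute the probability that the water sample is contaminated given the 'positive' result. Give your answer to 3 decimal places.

Let H be the event that the water sample is contaminated. P(H) = 0.185, so P(¬H) = 0.815. With E the 'positive' result, P(E|H) = 0.804 and P(E|¬H) = 0.201.
P(E) = 0.804·0.185 + 0.201·0.815 = 0.14874 + 0.16381 = 0.31256.
By Bayes' theorem, P(H|E) = 0.14874 / 0.31256 = 0.476.

P(H | E) ≈ 0.476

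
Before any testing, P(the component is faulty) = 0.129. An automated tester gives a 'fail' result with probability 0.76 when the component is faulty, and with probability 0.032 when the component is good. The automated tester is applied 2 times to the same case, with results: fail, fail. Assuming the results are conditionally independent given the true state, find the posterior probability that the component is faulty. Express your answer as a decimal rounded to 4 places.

Posterior P(H) ≈ 0.9882

With H the event that the component is faulty, the joint likelihood of the observed sequence is P(data|H) = 0.76·0.76 = 0.57760 and P(data|¬H) = 0.032·0.032 = 0.0010240.
Bayes: P(H|data) = 0.129·0.57760 / (0.129·0.57760 + 0.871·0.0010240) = 0.074510/0.075402 = 0.9882.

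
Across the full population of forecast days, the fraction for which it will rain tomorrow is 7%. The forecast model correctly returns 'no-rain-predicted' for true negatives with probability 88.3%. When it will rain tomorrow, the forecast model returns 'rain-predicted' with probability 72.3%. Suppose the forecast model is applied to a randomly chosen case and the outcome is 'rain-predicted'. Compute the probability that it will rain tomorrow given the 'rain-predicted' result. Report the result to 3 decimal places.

Let H be the event that it will rain tomorrow. P(H) = 0.07, so P(¬H) = 0.93. With E the 'rain-predicted' result, P(E|H) = 0.723 and P(E|¬H) = 0.117.
P(E) = 0.723·0.07 + 0.117·0.93 = 0.050610 + 0.10881 = 0.15942.
By Bayes' theorem, P(H|E) = 0.050610 / 0.15942 = 0.317.

P(H | E) ≈ 0.317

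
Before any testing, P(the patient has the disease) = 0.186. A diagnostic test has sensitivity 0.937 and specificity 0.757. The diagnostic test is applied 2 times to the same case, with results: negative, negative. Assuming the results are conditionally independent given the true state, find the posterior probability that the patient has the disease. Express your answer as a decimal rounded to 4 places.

With H the event that the patient has the disease, the joint likelihood of the observed sequence is P(data|H) = 0.063·0.063 = 0.0039690 and P(data|¬H) = 0.757·0.757 = 0.57305.
Bayes: P(H|data) = 0.186·0.0039690 / (0.186·0.0039690 + 0.814·0.57305) = 0.00073823/0.46720 = 0.0016.

Posterior P(H) ≈ 0.0016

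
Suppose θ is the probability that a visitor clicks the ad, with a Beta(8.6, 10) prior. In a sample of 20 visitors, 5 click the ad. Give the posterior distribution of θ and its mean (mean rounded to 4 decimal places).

Observing 5 successes and 15 failures updates Beta(8.6, 10) by adding the success and failure counts to the two shape parameters: α = 8.6+5 = 13.6, β = 10+15 = 25.
Posterior mean = α/(α+β) = 13.6/38.6 = 0.3523.

Posterior: Beta(13.6, 25); mean ≈ 0.3523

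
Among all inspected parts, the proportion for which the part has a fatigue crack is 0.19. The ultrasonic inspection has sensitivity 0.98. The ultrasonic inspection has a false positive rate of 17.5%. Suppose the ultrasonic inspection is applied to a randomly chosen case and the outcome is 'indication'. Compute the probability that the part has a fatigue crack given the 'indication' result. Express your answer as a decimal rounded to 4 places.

Write H for 'the part has a fatigue crack'. Prior odds H:¬H = 0.19/0.81 = 0.23457. For the 'indication' outcome, the likelihood ratio is 0.98/0.175 = 5.6000.
Posterior odds = 0.23457 × 5.6000 = 1.3136, so P(H|E) = 1.3136/(1+1.3136) = 0.5678.

P(H | E) ≈ 0.5678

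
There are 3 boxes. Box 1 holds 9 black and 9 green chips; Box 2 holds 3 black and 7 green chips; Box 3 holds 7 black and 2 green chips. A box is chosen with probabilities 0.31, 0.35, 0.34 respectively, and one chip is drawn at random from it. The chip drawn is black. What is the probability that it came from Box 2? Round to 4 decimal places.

P(black|Box 1) = 0.5; P(black|Box 2) = 0.3; P(black|Box 3) = 0.7778.
Prior × likelihood for each source: 0.31·0.5=0.1550, 0.35·0.3=0.1050, 0.34·0.7778=0.2644. Summing gives P(black) = 0.52444.
P(Box 2 | black) = 0.1050 / 0.52444 = 0.2002.

Posterior probability ≈ 0.2002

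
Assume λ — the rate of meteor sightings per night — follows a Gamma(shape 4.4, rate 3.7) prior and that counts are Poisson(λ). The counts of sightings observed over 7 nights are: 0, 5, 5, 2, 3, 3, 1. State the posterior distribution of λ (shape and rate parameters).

Posterior: Gamma(shape=23.4, rate=10.7)

The Poisson likelihood adds the total count to the shape and the number of exposure periods to the rate. Here ∑xᵢ = 19 and n = 7, so shape 4.4→23.4 and rate 3.7→10.7.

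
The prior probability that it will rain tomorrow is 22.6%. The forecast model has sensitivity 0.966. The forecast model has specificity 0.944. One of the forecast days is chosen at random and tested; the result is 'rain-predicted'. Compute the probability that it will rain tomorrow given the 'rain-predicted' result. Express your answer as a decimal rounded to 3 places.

P(H | E) ≈ 0.834

Let H be the event that it will rain tomorrow. P(H) = 0.226, so P(¬H) = 0.774. With E the 'rain-predicted' result, P(E|H) = 0.966 and P(E|¬H) = 0.056.
P(E) = 0.966·0.226 + 0.056·0.774 = 0.21832 + 0.043344 = 0.26166.
By Bayes' theorem, P(H|E) = 0.21832 / 0.26166 = 0.834.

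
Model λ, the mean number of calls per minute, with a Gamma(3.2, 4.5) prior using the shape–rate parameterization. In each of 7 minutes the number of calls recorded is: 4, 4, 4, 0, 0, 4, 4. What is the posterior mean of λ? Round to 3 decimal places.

Posterior mean ≈ 2.017

The Poisson likelihood adds the total count to the shape and the number of exposure periods to the rate. Here ∑xᵢ = 20 and n = 7, so shape 3.2→23.2 and rate 4.5→11.5.
E[λ | data] = 23.2/11.5 = 2.017.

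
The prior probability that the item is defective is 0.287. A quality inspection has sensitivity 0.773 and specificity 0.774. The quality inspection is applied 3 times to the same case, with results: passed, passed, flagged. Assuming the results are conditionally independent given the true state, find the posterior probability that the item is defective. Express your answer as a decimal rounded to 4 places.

Let H be the event that the item is defective; start with P(H) = 0.287. P('flagged'|H) = 0.773, P('flagged'|¬H) = 0.226.
Update on result 1 ('passed'): P(H) ← 0.227·0.2870 / (0.227·0.2870 + 0.774·0.7130) = 0.065149/0.61701 = 0.1056.
Update on result 2 ('passed'): P(H) ← 0.227·0.1056 / (0.227·0.1056 + 0.774·0.8944) = 0.023968/0.71624 = 0.0335.
Update on result 3 ('flagged'): P(H) ← 0.773·0.0335 / (0.773·0.0335 + 0.226·0.9665) = 0.025868/0.24430 = 0.1059.

Posterior P(H) ≈ 0.1059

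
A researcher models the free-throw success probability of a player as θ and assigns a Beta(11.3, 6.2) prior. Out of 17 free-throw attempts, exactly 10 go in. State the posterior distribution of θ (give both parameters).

Observing 10 successes and 7 failures updates Beta(11.3, 6.2) by adding the success and failure counts to the two shape parameters: α = 11.3+10 = 21.3, β = 6.2+7 = 13.2.

Posterior: Beta(21.3, 13.2)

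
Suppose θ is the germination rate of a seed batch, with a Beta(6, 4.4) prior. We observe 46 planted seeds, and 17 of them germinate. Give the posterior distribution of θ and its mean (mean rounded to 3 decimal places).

The binomial likelihood is conjugate to the Beta prior: with 17 successes and 29 failures, the posterior is Beta(6+17, 4.4+29) = Beta(23, 33.4).
Posterior mean = α/(α+β) = 23/56.4 = 0.408.

Posterior: Beta(23, 33.4); mean ≈ 0.408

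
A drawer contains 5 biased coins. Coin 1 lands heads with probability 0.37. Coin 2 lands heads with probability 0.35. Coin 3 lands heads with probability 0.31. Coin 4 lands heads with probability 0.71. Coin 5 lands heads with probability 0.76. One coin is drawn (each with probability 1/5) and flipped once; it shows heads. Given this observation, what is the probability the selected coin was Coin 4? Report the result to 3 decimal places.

Tabulate prior·likelihood by source: [1] prior 0.2, lik 0.37, product 0.07400; [2] prior 0.2, lik 0.35, product 0.07000; [3] prior 0.2, lik 0.31, product 0.06200; [4] prior 0.2, lik 0.71, product 0.1420; [5] prior 0.2, lik 0.76, product 0.1520.
Normalizing constant = 0.50000; the posterior for Coin 4 is its product over the sum, 0.1420/0.50000 = 0.284.

Posterior probability ≈ 0.284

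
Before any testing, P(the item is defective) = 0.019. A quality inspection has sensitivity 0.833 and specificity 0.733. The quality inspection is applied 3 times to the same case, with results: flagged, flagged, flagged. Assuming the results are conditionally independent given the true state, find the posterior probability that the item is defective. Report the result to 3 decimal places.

With H the event that the item is defective, the joint likelihood of the observed sequence is P(data|H) = 0.833·0.833·0.833 = 0.57801 and P(data|¬H) = 0.267·0.267·0.267 = 0.019034.
Bayes: P(H|data) = 0.019·0.57801 / (0.019·0.57801 + 0.981·0.019034) = 0.010982/0.029655 = 0.3703.

Posterior P(H) ≈ 0.370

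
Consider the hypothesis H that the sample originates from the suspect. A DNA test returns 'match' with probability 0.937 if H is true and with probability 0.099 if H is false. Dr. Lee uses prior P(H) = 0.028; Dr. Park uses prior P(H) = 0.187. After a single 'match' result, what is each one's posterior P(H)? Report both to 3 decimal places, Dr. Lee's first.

P('+'|H) = 0.937, P('+'|¬H) = 0.099.
Dr. Lee: numerator 0.937·0.028 = 0.026236; evidence = 0.026236+0.099·0.972 = 0.12246; posterior = 0.214.
Dr. Park: numerator 0.937·0.187 = 0.17522; evidence = 0.17522+0.099·0.813 = 0.25571; posterior = 0.685.

Dr. Lee: 0.214; Dr. Park: 0.685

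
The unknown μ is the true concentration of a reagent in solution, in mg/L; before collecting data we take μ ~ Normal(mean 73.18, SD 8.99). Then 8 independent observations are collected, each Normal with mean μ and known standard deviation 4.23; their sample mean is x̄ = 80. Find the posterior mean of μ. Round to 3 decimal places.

With known σ, the Normal prior is conjugate. Weight on the data is w = (n/σ²)/(n/σ² + 1/τ₀²) = 0.447105/(0.447105+0.0123732) = 0.97307.
Posterior mean = w·x̄ + (1−w)·μ₀ = 0.97307·80 + 0.026929·73.18 = 79.816.

Posterior mean ≈ 79.816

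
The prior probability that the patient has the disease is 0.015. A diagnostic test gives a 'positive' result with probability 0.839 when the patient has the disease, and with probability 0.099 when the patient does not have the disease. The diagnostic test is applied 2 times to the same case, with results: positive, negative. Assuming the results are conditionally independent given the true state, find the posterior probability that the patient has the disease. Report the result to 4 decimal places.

Posterior P(H) ≈ 0.0225

With H the event that the patient has the disease, the joint likelihood of the observed sequence is P(data|H) = 0.839·0.161 = 0.13508 and P(data|¬H) = 0.099·0.901 = 0.089199.
Bayes: P(H|data) = 0.015·0.13508 / (0.015·0.13508 + 0.985·0.089199) = 0.0020262/0.089887 = 0.0225.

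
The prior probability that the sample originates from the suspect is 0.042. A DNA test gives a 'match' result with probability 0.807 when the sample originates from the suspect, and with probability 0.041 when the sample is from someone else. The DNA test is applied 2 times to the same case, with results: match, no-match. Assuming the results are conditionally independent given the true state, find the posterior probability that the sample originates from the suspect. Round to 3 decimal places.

With H the event that the sample originates from the suspect, the joint likelihood of the observed sequence is P(data|H) = 0.807·0.193 = 0.15575 and P(data|¬H) = 0.041·0.959 = 0.039319.
Bayes: P(H|data) = 0.042·0.15575 / (0.042·0.15575 + 0.958·0.039319) = 0.0065415/0.044209 = 0.1480.

Posterior P(H) ≈ 0.148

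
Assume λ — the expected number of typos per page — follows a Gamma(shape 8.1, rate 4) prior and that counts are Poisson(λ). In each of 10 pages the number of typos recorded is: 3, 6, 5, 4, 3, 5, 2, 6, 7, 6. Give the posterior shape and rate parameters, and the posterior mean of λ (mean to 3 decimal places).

Total count ∑xᵢ = 47 over n = 10 pages.
Gamma is conjugate to the Poisson likelihood: posterior is Gamma(shape = 8.1+47 = 55.1, rate = 4+10 = 14).
Posterior mean = shape/rate = 55.1/14 = 3.936.

Posterior: Gamma(shape=55.1, rate=14); mean ≈ 3.936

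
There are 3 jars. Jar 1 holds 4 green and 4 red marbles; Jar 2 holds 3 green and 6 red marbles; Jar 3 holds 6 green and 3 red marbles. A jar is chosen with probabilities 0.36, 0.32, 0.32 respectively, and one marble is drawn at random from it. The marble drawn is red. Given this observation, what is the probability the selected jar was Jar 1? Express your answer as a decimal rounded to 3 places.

Posterior probability ≈ 0.360

Tabulate prior·likelihood by source: [1] prior 0.36, lik 0.5, product 0.1800; [2] prior 0.32, lik 0.6667, product 0.2133; [3] prior 0.32, lik 0.3333, product 0.1067.
Normalizing constant = 0.50000; the posterior for Jar 1 is its product over the sum, 0.1800/0.50000 = 0.360.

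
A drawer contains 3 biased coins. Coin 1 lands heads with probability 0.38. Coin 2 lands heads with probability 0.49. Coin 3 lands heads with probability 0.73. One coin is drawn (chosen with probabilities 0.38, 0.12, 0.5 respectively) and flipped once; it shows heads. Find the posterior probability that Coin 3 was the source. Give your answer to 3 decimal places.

Posterior probability ≈ 0.642

Tabulate prior·likelihood by source: [1] prior 0.38, lik 0.38, product 0.1444; [2] prior 0.12, lik 0.49, product 0.05880; [3] prior 0.5, lik 0.73, product 0.3650.
Normalizing constant = 0.56820; the posterior for Coin 3 is its product over the sum, 0.3650/0.56820 = 0.642.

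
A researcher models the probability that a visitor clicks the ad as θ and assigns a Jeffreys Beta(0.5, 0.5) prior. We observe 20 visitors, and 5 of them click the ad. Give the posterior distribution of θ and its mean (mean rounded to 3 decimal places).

Posterior: Beta(5.5, 15.5); mean ≈ 0.262

The binomial likelihood is conjugate to the Beta prior: with 5 successes and 15 failures, the posterior is Beta(0.5+5, 0.5+15) = Beta(5.5, 15.5).
Posterior mean = α/(α+β) = 5.5/21 = 0.262.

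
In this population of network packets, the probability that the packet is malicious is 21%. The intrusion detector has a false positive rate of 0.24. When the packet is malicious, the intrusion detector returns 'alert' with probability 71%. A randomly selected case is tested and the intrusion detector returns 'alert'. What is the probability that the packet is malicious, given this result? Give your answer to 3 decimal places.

Write H for 'the packet is malicious'. Prior odds H:¬H = 0.21/0.79 = 0.26582. For the 'alert' outcome, the likelihood ratio is 0.71/0.24 = 2.9583.
Posterior odds = 0.26582 × 2.9583 = 0.78639, so P(H|E) = 0.78639/(1+0.78639) = 0.440.

P(H | E) ≈ 0.440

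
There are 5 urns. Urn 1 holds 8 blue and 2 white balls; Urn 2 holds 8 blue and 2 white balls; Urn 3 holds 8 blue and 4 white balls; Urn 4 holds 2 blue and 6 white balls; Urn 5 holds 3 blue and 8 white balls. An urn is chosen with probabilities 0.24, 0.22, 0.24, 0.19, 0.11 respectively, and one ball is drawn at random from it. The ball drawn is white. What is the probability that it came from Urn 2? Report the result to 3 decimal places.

P(white|Urn 1) = 0.2; P(white|Urn 2) = 0.2; P(white|Urn 3) = 0.3333; P(white|Urn 4) = 0.75; P(white|Urn 5) = 0.7273.
Prior × likelihood for each source: 0.24·0.2=0.04800, 0.22·0.2=0.04400, 0.24·0.3333=0.08000, 0.19·0.75=0.1425, 0.11·0.7273=0.08000. Summing gives P(white) = 0.39450.
P(Urn 2 | white) = 0.04400 / 0.39450 = 0.112.

Posterior probability ≈ 0.112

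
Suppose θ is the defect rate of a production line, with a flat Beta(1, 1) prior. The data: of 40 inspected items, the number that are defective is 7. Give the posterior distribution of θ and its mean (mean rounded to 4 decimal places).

The binomial likelihood is conjugate to the Beta prior: with 7 successes and 33 failures, the posterior is Beta(1+7, 1+33) = Beta(8, 34).
E[θ | data] = 8/(8+34) = 0.1905.

Posterior: Beta(8, 34); mean ≈ 0.1905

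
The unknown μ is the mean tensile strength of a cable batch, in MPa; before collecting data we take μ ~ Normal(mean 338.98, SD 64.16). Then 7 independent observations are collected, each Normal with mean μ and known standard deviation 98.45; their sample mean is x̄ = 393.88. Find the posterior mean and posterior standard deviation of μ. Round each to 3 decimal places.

Posterior mean ≈ 380.062; posterior SD ≈ 32.189

With known σ, the Normal prior is conjugate. Weight on the data is w = (n/σ²)/(n/σ² + 1/τ₀²) = 0.00072222/(0.00072222+0.00024292) = 0.74830.
Posterior mean = w·x̄ + (1−w)·μ₀ = 0.74830·393.88 + 0.25170·338.98 = 380.062. Posterior variance = 1/(0.00072222+0.00024292) = 1036.12, so SD = 32.189.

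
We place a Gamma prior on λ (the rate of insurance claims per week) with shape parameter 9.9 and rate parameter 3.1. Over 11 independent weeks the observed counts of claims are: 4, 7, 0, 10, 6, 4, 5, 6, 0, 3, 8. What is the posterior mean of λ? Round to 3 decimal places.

Posterior mean ≈ 4.461

Total count ∑xᵢ = 53 over n = 11 weeks.
Gamma is conjugate to the Poisson likelihood: posterior is Gamma(shape = 9.9+53 = 62.9, rate = 3.1+11 = 14.1).
E[λ | data] = 62.9/14.1 = 4.461.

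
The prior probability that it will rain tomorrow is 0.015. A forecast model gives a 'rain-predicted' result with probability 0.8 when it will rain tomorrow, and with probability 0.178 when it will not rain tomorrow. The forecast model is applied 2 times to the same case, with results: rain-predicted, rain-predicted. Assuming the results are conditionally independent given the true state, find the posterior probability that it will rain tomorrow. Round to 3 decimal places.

Let H be the event that it will rain tomorrow; start with P(H) = 0.015. P('rain-predicted'|H) = 0.8, P('rain-predicted'|¬H) = 0.178.
Update on result 1 ('rain-predicted'): P(H) ← 0.8·0.0150 / (0.8·0.0150 + 0.178·0.9850) = 0.012000/0.18733 = 0.0641.
Update on result 2 ('rain-predicted'): P(H) ← 0.8·0.0641 / (0.8·0.0641 + 0.178·0.9359) = 0.051246/0.21784 = 0.2352.

Posterior P(H) ≈ 0.235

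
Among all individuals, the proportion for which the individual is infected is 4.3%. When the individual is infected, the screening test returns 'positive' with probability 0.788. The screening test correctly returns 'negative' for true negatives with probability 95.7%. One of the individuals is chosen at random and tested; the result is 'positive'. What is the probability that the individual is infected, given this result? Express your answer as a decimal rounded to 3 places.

P(H | E) ≈ 0.452

Write H for 'the individual is infected'. Prior odds H:¬H = 0.043/0.957 = 0.044932. For the 'positive' outcome, the likelihood ratio is 0.788/0.043 = 18.326.
Posterior odds = 0.044932 × 18.326 = 0.82341, so P(H|E) = 0.82341/(1+0.82341) = 0.452.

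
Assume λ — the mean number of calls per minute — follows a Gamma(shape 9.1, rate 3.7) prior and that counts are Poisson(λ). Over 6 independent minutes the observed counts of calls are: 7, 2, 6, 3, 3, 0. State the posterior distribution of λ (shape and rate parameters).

Posterior: Gamma(shape=30.1, rate=9.7)

Total count ∑xᵢ = 21 over n = 6 minutes.
Gamma is conjugate to the Poisson likelihood: posterior is Gamma(shape = 9.1+21 = 30.1, rate = 3.7+6 = 9.7).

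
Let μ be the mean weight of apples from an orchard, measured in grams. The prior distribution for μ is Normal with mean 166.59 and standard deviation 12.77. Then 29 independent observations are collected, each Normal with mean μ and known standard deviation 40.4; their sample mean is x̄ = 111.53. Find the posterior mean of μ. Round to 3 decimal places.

With known σ, the Normal prior is conjugate. Weight on the data is w = (n/σ²)/(n/σ² + 1/τ₀²) = 0.0177679/(0.0177679+0.00613223) = 0.74342.
Posterior mean = w·x̄ + (1−w)·μ₀ = 0.74342·111.53 + 0.25658·166.59 = 125.657.

Posterior mean ≈ 125.657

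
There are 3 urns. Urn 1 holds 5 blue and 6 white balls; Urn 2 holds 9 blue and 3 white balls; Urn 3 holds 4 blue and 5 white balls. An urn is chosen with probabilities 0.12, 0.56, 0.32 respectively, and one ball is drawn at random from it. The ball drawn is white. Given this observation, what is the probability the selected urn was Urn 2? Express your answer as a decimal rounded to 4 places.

Posterior probability ≈ 0.3653

P(white|Urn 1) = 0.5455; P(white|Urn 2) = 0.25; P(white|Urn 3) = 0.5556.
Prior × likelihood for each source: 0.12·0.5455=0.06545, 0.56·0.25=0.1400, 0.32·0.5556=0.1778. Summing gives P(white) = 0.38323.
P(Urn 2 | white) = 0.1400 / 0.38323 = 0.3653.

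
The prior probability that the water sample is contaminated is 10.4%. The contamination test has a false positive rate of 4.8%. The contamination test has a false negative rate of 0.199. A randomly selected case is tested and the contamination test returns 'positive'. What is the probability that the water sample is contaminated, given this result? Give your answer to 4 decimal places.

P(H | E) ≈ 0.6595

Write H for 'the water sample is contaminated'. Prior odds H:¬H = 0.104/0.896 = 0.11607. For the 'positive' outcome, the likelihood ratio is 0.801/0.048 = 16.688.
Posterior odds = 0.11607 × 16.688 = 1.9369, so P(H|E) = 1.9369/(1+1.9369) = 0.6595.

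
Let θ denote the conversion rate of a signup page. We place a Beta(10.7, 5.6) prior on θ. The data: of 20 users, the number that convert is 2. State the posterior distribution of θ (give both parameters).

The binomial likelihood is conjugate to the Beta prior: with 2 successes and 18 failures, the posterior is Beta(10.7+2, 5.6+18) = Beta(12.7, 23.6).

Posterior: Beta(12.7, 23.6)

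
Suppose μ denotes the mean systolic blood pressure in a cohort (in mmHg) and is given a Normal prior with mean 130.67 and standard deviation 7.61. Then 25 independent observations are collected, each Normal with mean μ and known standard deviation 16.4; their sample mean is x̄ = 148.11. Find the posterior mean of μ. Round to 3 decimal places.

With known σ, the Normal prior is conjugate. Weight on the data is w = (n/σ²)/(n/σ² + 1/τ₀²) = 0.0929506/(0.0929506+0.0172675) = 0.84333.
Posterior mean = w·x̄ + (1−w)·μ₀ = 0.84333·148.11 + 0.15667·130.67 = 145.378.

Posterior mean ≈ 145.378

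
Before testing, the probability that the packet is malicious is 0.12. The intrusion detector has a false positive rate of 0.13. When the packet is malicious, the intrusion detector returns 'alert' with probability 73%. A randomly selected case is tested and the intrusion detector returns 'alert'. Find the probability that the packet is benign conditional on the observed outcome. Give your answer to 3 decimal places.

P(¬H | E) ≈ 0.566

Write H for 'the packet is malicious'. Prior odds H:¬H = 0.12/0.88 = 0.13636. For the 'alert' outcome, the likelihood ratio is 0.73/0.13 = 5.6154.
Posterior odds = 0.13636 × 5.6154 = 0.76573, so P(H|E) = 0.76573/(1+0.76573) = 0.434. Then P(¬H|E) = 1 − 0.434 = 0.566.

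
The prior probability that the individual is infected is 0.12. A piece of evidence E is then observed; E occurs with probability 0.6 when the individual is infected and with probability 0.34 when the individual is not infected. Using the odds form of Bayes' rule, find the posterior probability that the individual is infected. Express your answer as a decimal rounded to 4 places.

Posterior probability ≈ 0.1940

Prior odds = 0.12/(1−0.12) = 0.13636.
Likelihood ratio for E = 0.6/0.34 = 1.7647.
Posterior odds = prior odds × LR = 0.24064.
Posterior probability = odds/(1+odds) = 0.24064/1.2406 = 0.1940.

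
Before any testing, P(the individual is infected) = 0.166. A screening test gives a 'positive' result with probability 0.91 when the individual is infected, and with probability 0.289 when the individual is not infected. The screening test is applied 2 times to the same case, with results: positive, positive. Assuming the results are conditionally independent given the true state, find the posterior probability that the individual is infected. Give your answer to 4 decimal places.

Posterior P(H) ≈ 0.6637

Let H be the event that the individual is infected; start with P(H) = 0.166. P('positive'|H) = 0.91, P('positive'|¬H) = 0.289.
Update on result 1 ('positive'): P(H) ← 0.91·0.1660 / (0.91·0.1660 + 0.289·0.8340) = 0.15106/0.39209 = 0.3853.
Update on result 2 ('positive'): P(H) ← 0.91·0.3853 / (0.91·0.3853 + 0.289·0.6147) = 0.35060/0.52825 = 0.6637.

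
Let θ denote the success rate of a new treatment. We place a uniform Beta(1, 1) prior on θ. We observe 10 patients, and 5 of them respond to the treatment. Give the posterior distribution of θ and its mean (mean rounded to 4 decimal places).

Posterior: Beta(6, 6); mean ≈ 0.5000

Observing 5 successes and 5 failures updates Beta(1, 1) by adding the success and failure counts to the two shape parameters: α = 1+5 = 6, β = 1+5 = 6.
E[θ | data] = 6/(6+6) = 0.5000.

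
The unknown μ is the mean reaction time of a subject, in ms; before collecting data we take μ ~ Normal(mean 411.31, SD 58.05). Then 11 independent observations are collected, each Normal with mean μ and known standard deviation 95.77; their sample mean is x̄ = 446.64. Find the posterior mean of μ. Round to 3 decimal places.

With known σ, the Normal prior is conjugate. Weight on the data is w = (n/σ²)/(n/σ² + 1/τ₀²) = 0.00119932/(0.00119932+0.00029675) = 0.80164.
Posterior mean = w·x̄ + (1−w)·μ₀ = 0.80164·446.64 + 0.19836·411.31 = 439.632.

Posterior mean ≈ 439.632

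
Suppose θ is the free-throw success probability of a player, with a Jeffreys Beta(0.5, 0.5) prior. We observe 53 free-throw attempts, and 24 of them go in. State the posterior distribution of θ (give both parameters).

Posterior: Beta(24.5, 29.5)

Observing 24 successes and 29 failures updates Beta(0.5, 0.5) by adding the success and failure counts to the two shape parameters: α = 0.5+24 = 24.5, β = 0.5+29 = 29.5.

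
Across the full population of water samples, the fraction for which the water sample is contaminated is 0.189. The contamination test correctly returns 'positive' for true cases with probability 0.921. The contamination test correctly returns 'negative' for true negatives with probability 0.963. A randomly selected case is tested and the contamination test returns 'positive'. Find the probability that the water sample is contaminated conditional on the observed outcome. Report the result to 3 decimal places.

P(H | E) ≈ 0.853

Write H for 'the water sample is contaminated'. Prior odds H:¬H = 0.189/0.811 = 0.23305. For the 'positive' outcome, the likelihood ratio is 0.921/0.037 = 24.892.
Posterior odds = 0.23305 × 24.892 = 5.8009, so P(H|E) = 5.8009/(1+5.8009) = 0.853.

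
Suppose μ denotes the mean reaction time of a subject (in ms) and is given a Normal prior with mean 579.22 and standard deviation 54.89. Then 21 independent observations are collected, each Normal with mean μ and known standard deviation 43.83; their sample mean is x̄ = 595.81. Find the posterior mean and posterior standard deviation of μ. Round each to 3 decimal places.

Prior precision 1/τ₀² = 1/54.89² = 0.00033190; data precision n/σ² = 21/43.83² = 0.0109314.
Posterior precision = 0.00033190 + 0.0109314 = 0.0112633, giving posterior SD = 1/√0.0112633 = 9.423.
Posterior mean = (0.00033190·579.22 + 0.0109314·595.81) / 0.0112633 = 595.321.

Posterior mean ≈ 595.321; posterior SD ≈ 9.423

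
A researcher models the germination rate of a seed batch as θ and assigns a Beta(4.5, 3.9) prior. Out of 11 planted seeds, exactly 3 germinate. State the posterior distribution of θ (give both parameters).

The binomial likelihood is conjugate to the Beta prior: with 3 successes and 8 failures, the posterior is Beta(4.5+3, 3.9+8) = Beta(7.5, 11.9).

Posterior: Beta(7.5, 11.9)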